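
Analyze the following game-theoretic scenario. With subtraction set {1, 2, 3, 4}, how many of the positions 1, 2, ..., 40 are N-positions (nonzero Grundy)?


Subtraction set S = {1, 2, 3, 4}, so G(n) = n mod 5.
G(n) = 0 when n is a multiple of 5.
Multiples of 5 in [1, 40]: 8
N-positions (nonzero Grundy) = 40 - 8 = 32

32


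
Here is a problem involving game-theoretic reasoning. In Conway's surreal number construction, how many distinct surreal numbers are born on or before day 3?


Day 0: {|} = 0 is born. Count = 1.
Day n: the number of surreal numbers born by day n is 2^(n+1) - 1.
By day 0: 2^1 - 1 = 1
By day 1: 2^2 - 1 = 3
By day 2: 2^3 - 1 = 7
By day 3: 2^4 - 1 = 15
By day 3: 15 surreal numbers.

15


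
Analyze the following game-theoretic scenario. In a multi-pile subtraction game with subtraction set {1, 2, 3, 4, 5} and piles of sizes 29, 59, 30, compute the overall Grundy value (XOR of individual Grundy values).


Subtraction set: {1, 2, 3, 4, 5}
For this subtraction set, G(n) = n mod 6 (period = max + 1 = 6).
Pile 1 (size 29): G(29) = 29 mod 6 = 5
Pile 2 (size 59): G(59) = 59 mod 6 = 5
Pile 3 (size 30): G(30) = 30 mod 6 = 0
Total Grundy value = XOR of all: 5 XOR 5 XOR 0 = 0

0


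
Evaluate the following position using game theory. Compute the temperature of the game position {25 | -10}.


The game is {25 | -10}, a switch {a | b} with numbers a > b.
Cooling {a | b} by t gives {a - t | b + t}, which stops being hot when a - t = b + t, i.e. at t = (a - b)/2. So the temperature of a switch is (a - b)/2.
Temperature = (Left option - Right option) / 2
= (25 - (-10)) / 2
= 35 / 2
= 35/2

35/2


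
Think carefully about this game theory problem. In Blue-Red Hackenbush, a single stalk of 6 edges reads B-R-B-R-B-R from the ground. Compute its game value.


Edges (from ground): B-R-B-R-B-R
By Berlekamp's sign-expansion rule, a Blue-Red Hackenbush stalk has the value of the surreal number whose sign sequence is the edge sequence with B -> + and R -> -.
Sign sequence: +-+-+-
Trace the sign expansion in the surreal number tree, starting from 0:
Edge 1: B (sign +) -> bounds (0, +inf), value = 1
Edge 2: R (sign -) -> bounds (0, 1), value = 1/2
Edge 3: B (sign +) -> bounds (1/2, 1), value = 3/4
Edge 4: R (sign -) -> bounds (1/2, 3/4), value = 5/8
Edge 5: B (sign +) -> bounds (5/8, 3/4), value = 11/16
Edge 6: R (sign -) -> bounds (5/8, 11/16), value = 21/32
Game value = 21/32

21/32


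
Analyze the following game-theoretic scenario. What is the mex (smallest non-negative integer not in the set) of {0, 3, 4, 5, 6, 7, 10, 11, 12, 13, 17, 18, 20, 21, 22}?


Set = {0, 3, 4, 5, 6, 7, 10, 11, 12, 13, 17, 18, 20, 21, 22}
0 is in the set.
1 is NOT in the set. This is the mex.
mex = 1

1


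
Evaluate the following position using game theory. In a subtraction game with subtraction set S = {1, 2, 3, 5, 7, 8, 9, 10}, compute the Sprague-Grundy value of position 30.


The subtraction set is S = {1, 2, 3, 5, 7, 8, 9, 10}.
G(k) = mex{ G(k - s) : s in S, s <= k }. We compute iteratively: G(0) = 0.
G(1) = mex({0}) = 1
G(2) = mex({0, 1}) = 2
G(3) = mex({0, 1, 2}) = 3
G(4) = mex({1, 2, 3}) = 0
G(5) = mex({0, 2, 3}) = 1
G(6) = mex({0, 1, 3}) = 2
G(7) = mex({0, 1, 2}) = 3
G(8) = mex({0, 1, 2, 3}) = 4
G(9) = mex({0, 1, 2, 3, 4}) = 5
G(10) = mex({0, 1, 2, 3, 4, 5}) = 6
G(11) = mex({0, 1, 2, 3, 4, 5, 6}) = 7
G(12) = mex({0, 1, 2, 3, 5, 6, 7}) = 4
G(13) = mex({0, 1, 2, 3, 4, 6, 7}) = 5
G(14) = mex({0, 1, 2, 3, 4, 5, 7}) = 6
G(15) = mex({1, 2, 3, 4, 5, 6}) = 0
G(16) = mex({0, 2, 3, 4, 5, 6, 7}) = 1
G(17) = mex({0, 1, 3, 4, 5, 6}) = 2
G(18) = mex({0, 1, 2, 4, 5, 6, 7}) = 3
G(19) = mex({1, 2, 3, 4, 5, 6, 7}) = 0
G(20) = mex({0, 2, 3, 4, 5, 6, 7}) = 1
G(21) = mex({0, 1, 3, 4, 5, 6, 7}) = 2
G(22) = mex({0, 1, 2, 4, 5, 6}) = 3
G(23) = mex({0, 1, 2, 3, 5, 6}) = 4
G(24) = mex({0, 1, 2, 3, 4, 6}) = 5
Observe that G(15)..G(24) = 0, 1, 2, 3, 0, 1, 2, 3, 4, 5 repeats G(0)..G(9) = 0, 1, 2, 3, 0, 1, 2, 3, 4, 5.
For k >= max(S) = 10, G(k) is determined by the previous 10 values G(k-10)..G(k-1); a window of 10 consecutive values has recurred shifted by 15, so by induction G(k + 15) = G(k) for all k >= 0: the sequence is periodic from the start with period 15.
One period: G(0..14) = 0, 1, 2, 3, 0, 1, 2, 3, 4, 5, 6, 7, 4, 5, 6.
30 mod 15 = 0, so G(30) = G(0) = 0.

0


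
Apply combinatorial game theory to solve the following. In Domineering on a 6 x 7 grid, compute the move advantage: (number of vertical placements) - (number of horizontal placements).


Board is 6 x 7 (rows x cols).
Left (vertical) placements: (rows-1) * cols = 5 * 7 = 35
Right (horizontal) placements: rows * (cols-1) = 6 * 6 = 36
Advantage = Left - Right = 35 - 36 = -1

-1


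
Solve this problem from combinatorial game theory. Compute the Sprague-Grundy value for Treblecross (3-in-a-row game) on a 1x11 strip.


Treblecross: place X on empty cells; 3-in-a-row wins.
Playing within two cells of an existing X lets the opponent win at once, so sensible play treats the cells i-2..i+2 around each X as dead. The player left with no safe cell loses, so this is a normal-play take-away game on strips of safe cells.
Placing X at cell i (0-indexed) of a strip of k safe cells leaves independent strips of sizes max(0, i-2) and max(0, k-i-3). Hence G(k) = mex{ G(max(0,i-2)) XOR G(max(0,k-i-3)) : 0 <= i < k }, with G(0) = 0.
G(1): splits (0,0):0^0=0 -> mex({0}) = 1
G(2): splits (0,0):0^0=0 -> mex({0}) = 1
G(3): splits (0,0):0^0=0 -> mex({0}) = 1
G(4): splits (0,1):0^1=1 (0,0):0^0=0 -> mex({0, 1}) = 2
G(5): splits (0,2):0^1=1 (0,1):0^1=1 (0,0):0^0=0 -> mex({0, 1}) = 2
G(6) = mex({1}) = 0
G(7) = mex({0, 1, 2}) = 3
G(8) = mex({0, 1, 2}) = 3
G(9) = mex({0, 2}) = 1
G(10) = mex({0, 2, 3}) = 1
G(11) = mex({0, 3}) = 1
Therefore G(11) = 1.

1


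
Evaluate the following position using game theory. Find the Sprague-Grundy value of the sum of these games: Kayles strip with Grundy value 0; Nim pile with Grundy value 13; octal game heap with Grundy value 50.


By the Sprague-Grundy theorem, the Grundy value of a sum of games is the XOR of individual Grundy values.
Kayles strip: Grundy value = 0. Running XOR: 0 XOR 0 = 0
Nim pile: Grundy value = 13. Running XOR: 0 XOR 13 = 13
octal game heap: Grundy value = 50. Running XOR: 13 XOR 50 = 63
The combined Grundy value is 63.

63


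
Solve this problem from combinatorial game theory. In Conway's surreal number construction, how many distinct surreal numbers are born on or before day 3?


Day 0: {|} = 0 is born. Count = 1.
Day n: the number of surreal numbers born by day n is 2^(n+1) - 1.
By day 0: 2^1 - 1 = 1
By day 1: 2^2 - 1 = 3
By day 2: 2^3 - 1 = 7
By day 3: 2^4 - 1 = 15
By day 3: 15 surreal numbers.

15


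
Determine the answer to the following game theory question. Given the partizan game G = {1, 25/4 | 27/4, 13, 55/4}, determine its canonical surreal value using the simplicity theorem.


Left options: {1, 25/4}, max = 25/4
Right options: {27/4, 13, 55/4}, min = 27/4
All options are numbers and max(Left) < min(Right), so by the simplicity theorem the value is the simplest (earliest-born) number strictly between 25/4 and 27/4.
No integer lies strictly between 25/4 and 27/4, so the value is the dyadic rational m/2^k in the interval with the smallest k (then m odd); search k = 1, 2, ...:
Denominator 2: 13/2 lies strictly between 25/4 and 27/4 -- found.
The simplest number in the interval is 13/2.
Game value = 13/2

13/2


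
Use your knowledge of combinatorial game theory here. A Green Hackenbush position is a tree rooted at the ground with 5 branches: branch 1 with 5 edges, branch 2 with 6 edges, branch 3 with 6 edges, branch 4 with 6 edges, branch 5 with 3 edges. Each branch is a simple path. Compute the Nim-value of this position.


The tree has 5 branches from the ground vertex.
In Green Hackenbush, the Nim-value of a simple path of length k is k.
Branch 1: length 5, Nim-value = 5
Branch 2: length 6, Nim-value = 6
Branch 3: length 6, Nim-value = 6
Branch 4: length 6, Nim-value = 6
Branch 5: length 3, Nim-value = 3
Total Nim-value = XOR of all branch values:
0 XOR 5 = 5
5 XOR 6 = 3
3 XOR 6 = 5
5 XOR 6 = 3
3 XOR 3 = 0
Nim-value of the tree = 0

0


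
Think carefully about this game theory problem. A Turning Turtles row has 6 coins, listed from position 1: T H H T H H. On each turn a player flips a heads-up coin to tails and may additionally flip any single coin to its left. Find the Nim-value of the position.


Coins: T H H T H H
Key fact: a single head at position k behaves exactly like a Nim heap of size k (turning it to T and optionally flipping a coin at j < k corresponds to moving the heap from k to j, or to 0), and heads combine as a disjunctive sum (two heads at the same place would cancel, matching j XOR j = 0). So the Nim-value is the XOR of the 1-indexed positions of the heads.
Face-up positions (1-indexed): [2, 3, 5, 6]
XOR 0 with 2: 0 XOR 2 = 2
XOR 2 with 3: 2 XOR 3 = 1
XOR 1 with 5: 1 XOR 5 = 4
XOR 4 with 6: 4 XOR 6 = 2
Nim-value = 2

2


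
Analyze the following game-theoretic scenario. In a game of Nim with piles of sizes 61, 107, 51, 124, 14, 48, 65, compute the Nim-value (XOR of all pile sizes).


We need the XOR (exclusive or) of all pile sizes.
After XOR-ing pile 1 (size 61): 0 XOR 61 = 61
After XOR-ing pile 2 (size 107): 61 XOR 107 = 86
After XOR-ing pile 3 (size 51): 86 XOR 51 = 101
After XOR-ing pile 4 (size 124): 101 XOR 124 = 25
After XOR-ing pile 5 (size 14): 25 XOR 14 = 23
After XOR-ing pile 6 (size 48): 23 XOR 48 = 39
After XOR-ing pile 7 (size 65): 39 XOR 65 = 102
The Nim-value of this position is 102.

102


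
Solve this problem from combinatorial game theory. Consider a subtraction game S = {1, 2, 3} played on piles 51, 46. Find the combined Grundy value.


Subtraction set: {1, 2, 3}
For this subtraction set, G(n) = n mod 4 (period = max + 1 = 4).
Pile 1 (size 51): G(51) = 51 mod 4 = 3
Pile 2 (size 46): G(46) = 46 mod 4 = 2
Total Grundy value = XOR of all: 3 XOR 2 = 1

1


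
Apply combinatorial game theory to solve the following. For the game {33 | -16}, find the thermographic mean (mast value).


Game = {33 | -16}, a switch {a | b} with numbers a > b.
Its thermograph has left wall a - t and right wall b + t, which meet at t = (a - b)/2, where both equal (a + b)/2. So the mast (mean value) is at (a + b)/2.
Mean = (33 + (-16))/2 = 17/2 = 17/2

17/2


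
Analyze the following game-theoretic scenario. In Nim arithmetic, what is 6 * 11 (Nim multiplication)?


Nim multiplication is bilinear over XOR: (u XOR v) * w = (u*w) XOR (v*w).
So we split each operand into its bit components and XOR the pairwise Nim products.
6 = 2 + 4 (as XOR of powers of 2).
11 = 1 + 2 + 8 (as XOR of powers of 2).
Using the standard Nim-product table on single bits:
  2*2 = 3,   2*4 = 8,   2*8 = 12,
  4*4 = 6,   4*8 = 11,  8*8 = 13,
and  1*x = x (identity), k*l = l*k (commutative).
Pairwise Nim products:
  2 * 1 = 2
  2 * 2 = 3
  2 * 8 = 12
  4 * 1 = 4
  4 * 2 = 8
  4 * 8 = 11
XOR them: 2 XOR 3 XOR 12 XOR 4 XOR 8 XOR 11 = 10.
Result: 6 * 11 = 10 (in Nim).

10


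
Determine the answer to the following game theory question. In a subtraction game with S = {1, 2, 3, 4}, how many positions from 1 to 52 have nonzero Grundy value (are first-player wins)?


Subtraction set S = {1, 2, 3, 4}, so G(n) = n mod 5.
G(n) = 0 when n is a multiple of 5.
Multiples of 5 in [1, 52]: 10
N-positions (nonzero Grundy) = 52 - 10 = 42

42


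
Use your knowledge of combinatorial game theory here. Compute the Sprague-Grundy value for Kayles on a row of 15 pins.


Kayles: a move removes 1 or 2 adjacent pins from a contiguous row.
Removing pins from a row of k leaves two independent rows (a, b) with a + b = k - 1 (one pin) or a + b = k - 2 (two pins); an end removal gives a = 0.
By Sprague-Grundy, G(k) = mex{ G(a) XOR G(b) } over all these splits. G(0) = 0.
G(1): splits (0,0):0^0=0 -> mex({0}) = 1
G(2): splits (0,1):0^1=1 (0,0):0^0=0 -> mex({0, 1}) = 2
G(3): splits (0,2):0^2=2 (1,1):1^1=0 (0,1):0^1=1 -> mex({0, 1, 2}) = 3
G(4): splits (0,3):0^3=3 (1,2):1^2=3 (0,2):0^2=2 (1,1):1^1=0 -> mex({0, 2, 3}) = 1
G(5): splits (0,4):0^1=1 (1,3):1^3=2 (2,2):2^2=0 (0,3):0^3=3 (1,2):1^2=3 -> mex({0, 1, 2, 3}) = 4
G(6) = mex({0, 1, 2, 4}) = 3
G(7) = mex({0, 1, 3, 4, 5}) = 2
G(8) = mex({0, 2, 3, 5, 6}) = 1
G(9) = mex({0, 1, 2, 3, 6, 7}) = 4
G(10) = mex({0, 1, 3, 4, 5, 7}) = 2
G(11) = mex({0, 1, 2, 3, 4, 5}) = 6
G(12) = mex({0, 1, 2, 3, 5, 6, 7}) = 4
G(13) = mex({0, 2, 3, 4, 6, 7}) = 1
G(14) = mex({0, 1, 4, 5, 6, 7}) = 2
G(15) = mex({0, 1, 2, 3, 4, 5, 6}) = 7
Therefore G(15) = 7.

7


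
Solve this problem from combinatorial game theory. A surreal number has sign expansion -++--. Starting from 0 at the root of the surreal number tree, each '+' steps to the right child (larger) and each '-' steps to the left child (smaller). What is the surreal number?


Sign expansion: -++--
Rule: track bounds (lo, hi), initially (-inf, +inf). On '+', the current value becomes lo and we move to the simplest number in (value, hi): value + 1 if hi = +inf, otherwise the midpoint (value + hi)/2. On '-', the current value becomes hi and we move to value - 1 if lo = -inf, otherwise the midpoint (lo + value)/2.
Start at 0.
Step 1: sign = -, move left. Bounds: (-inf, 0). Value = -1
Step 2: sign = +, move right. Bounds: (-1, 0). Value = -1/2
Step 3: sign = +, move right. Bounds: (-1/2, 0). Value = -1/4
Step 4: sign = -, move left. Bounds: (-1/2, -1/4). Value = -3/8
Step 5: sign = -, move left. Bounds: (-1/2, -3/8). Value = -7/16
The surreal number with sign expansion -++-- is -7/16.

-7/16


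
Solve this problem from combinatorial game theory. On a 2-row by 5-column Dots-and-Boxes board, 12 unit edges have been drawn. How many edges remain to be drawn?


Grid: 2 x 5 boxes, i.e. 3 rows and 6 columns of dots.
Horizontal edges: (rows + 1) * cols = 3 * 5 = 15
Vertical edges: rows * (cols + 1) = 2 * 6 = 12
Total edges: 15 + 12 = 27
Edges drawn: 12
Remaining: 27 - 12 = 15

15


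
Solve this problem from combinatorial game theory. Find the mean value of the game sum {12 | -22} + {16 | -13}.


G1 = {12 | -22}, G2 = {16 | -13}
Each is a switch {a | b} with numbers a > b; its mean value is (a + b)/2, and mean value is additive over game sums: m(G1 + G2) = m(G1) + m(G2).
Mean of G1 = (12 + (-22))/2 = -10/2 = -5
Mean of G2 = (16 + (-13))/2 = 3/2 = 3/2
Mean of G1 + G2 = -5 + 3/2 = -7/2

-7/2


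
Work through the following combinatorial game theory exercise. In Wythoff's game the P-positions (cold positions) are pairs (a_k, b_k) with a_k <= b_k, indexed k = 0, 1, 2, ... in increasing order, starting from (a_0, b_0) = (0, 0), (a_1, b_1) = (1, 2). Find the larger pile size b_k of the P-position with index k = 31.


By Wythoff's theorem, a_k = floor(k * phi) and b_k = floor(k * phi^2) = a_k + k, where phi = (1 + sqrt(5))/2 is the golden ratio.
phi = (1 + sqrt(5))/2 = 1.618034
phi^2 = phi + 1 = 2.618034
k = 31
k * phi^2 = 31 * 2.618034 = 81.159054
b_31 = floor(k * phi^2) = 81 (check: a_31 + k = 50 + 31 = 81)

81


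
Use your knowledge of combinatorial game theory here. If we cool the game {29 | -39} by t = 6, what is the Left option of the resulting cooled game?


Original game: {29 | -39} (a switch {a | b} with a > b).
Cooling by t (for t below the temperature (a - b)/2 = 34) taxes each move by t: {a | b} cooled by t is {a - t | b + t}.
Cooling amount: t = 6
Cooled Left option: 29 - 6 = 23
Cooled Right option: -39 + 6 = -33
Cooled game: {23 | -33}
Left option = 23

23


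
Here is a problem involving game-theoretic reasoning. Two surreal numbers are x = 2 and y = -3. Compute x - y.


x = 2, y = -3
x - y = 2 - -3 = 5

5


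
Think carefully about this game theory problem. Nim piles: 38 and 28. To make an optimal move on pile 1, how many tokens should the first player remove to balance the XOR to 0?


Piles: 38 and 28
Current XOR: 38 XOR 28 = 58 (non-zero, so this is an N-position).
To make the XOR zero, we need to find a move that balances the piles.
For pile 1 (size 38): target = 38 XOR 58 = 28
We reduce pile 1 from 38 to 28.
Tokens removed: 38 - 28 = 10
Verification: 28 XOR 28 = 0

10


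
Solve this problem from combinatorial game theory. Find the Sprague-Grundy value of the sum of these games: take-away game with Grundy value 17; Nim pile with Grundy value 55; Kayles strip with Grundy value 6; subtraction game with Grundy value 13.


By the Sprague-Grundy theorem, the Grundy value of a sum of games is the XOR of individual Grundy values.
take-away game: Grundy value = 17. Running XOR: 0 XOR 17 = 17
Nim pile: Grundy value = 55. Running XOR: 17 XOR 55 = 38
Kayles strip: Grundy value = 6. Running XOR: 38 XOR 6 = 32
subtraction game: Grundy value = 13. Running XOR: 32 XOR 13 = 45
The combined Grundy value is 45.

45


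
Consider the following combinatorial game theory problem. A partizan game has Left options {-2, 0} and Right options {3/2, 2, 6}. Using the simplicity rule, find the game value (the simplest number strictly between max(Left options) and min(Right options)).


Left options: {-2, 0}, max = 0
Right options: {3/2, 2, 6}, min = 3/2
All options are numbers and max(Left) < min(Right), so by the simplicity theorem the value is the simplest (earliest-born) number strictly between 0 and 3/2.
The only integer strictly between 0 and 3/2 is 1.
No non-integer in the interval can be simpler: if x is a non-integer in the interval, then floor(x) or ceil(x) also lies in the interval (the interval contains an integer), and both are proper prefixes of x's sign expansion, i.e. born earlier. So the game value is 1.
Game value = 1

1


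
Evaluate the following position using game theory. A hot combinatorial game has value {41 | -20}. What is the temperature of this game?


The game is {41 | -20}, a switch {a | b} with numbers a > b.
Cooling {a | b} by t gives {a - t | b + t}, which stops being hot when a - t = b + t, i.e. at t = (a - b)/2. So the temperature of a switch is (a - b)/2.
Temperature = (Left option - Right option) / 2
= (41 - (-20)) / 2
= 61 / 2
= 61/2

61/2


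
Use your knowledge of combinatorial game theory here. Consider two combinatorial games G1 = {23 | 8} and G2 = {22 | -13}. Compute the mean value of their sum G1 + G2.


G1 = {23 | 8}, G2 = {22 | -13}
Each is a switch {a | b} with numbers a > b; its mean value is (a + b)/2, and mean value is additive over game sums: m(G1 + G2) = m(G1) + m(G2).
Mean of G1 = (23 + (8))/2 = 31/2 = 31/2
Mean of G2 = (22 + (-13))/2 = 9/2 = 9/2
Mean of G1 + G2 = 31/2 + 9/2 = 20

20


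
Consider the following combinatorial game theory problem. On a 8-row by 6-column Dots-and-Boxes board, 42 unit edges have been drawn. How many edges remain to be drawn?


Grid: 8 x 6 boxes, i.e. 9 rows and 7 columns of dots.
Horizontal edges: (rows + 1) * cols = 9 * 6 = 54
Vertical edges: rows * (cols + 1) = 8 * 7 = 56
Total edges: 54 + 56 = 110
Edges drawn: 42
Remaining: 110 - 42 = 68

68


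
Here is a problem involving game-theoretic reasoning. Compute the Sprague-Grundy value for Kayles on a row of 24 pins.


Kayles: a move removes 1 or 2 adjacent pins from a contiguous row.
Removing pins from a row of k leaves two independent rows (a, b) with a + b = k - 1 (one pin) or a + b = k - 2 (two pins); an end removal gives a = 0.
By Sprague-Grundy, G(k) = mex{ G(a) XOR G(b) } over all these splits. G(0) = 0.
G(1): splits (0,0):0^0=0 -> mex({0}) = 1
G(2): splits (0,1):0^1=1 (0,0):0^0=0 -> mex({0, 1}) = 2
G(3): splits (0,2):0^2=2 (1,1):1^1=0 (0,1):0^1=1 -> mex({0, 1, 2}) = 3
G(4): splits (0,3):0^3=3 (1,2):1^2=3 (0,2):0^2=2 (1,1):1^1=0 -> mex({0, 2, 3}) = 1
G(5): splits (0,4):0^1=1 (1,3):1^3=2 (2,2):2^2=0 (0,3):0^3=3 (1,2):1^2=3 -> mex({0, 1, 2, 3}) = 4
G(6) = mex({0, 1, 2, 4}) = 3
G(7) = mex({0, 1, 3, 4, 5}) = 2
G(8) = mex({0, 2, 3, 5, 6}) = 1
G(9) = mex({0, 1, 2, 3, 6, 7}) = 4
G(10) = mex({0, 1, 3, 4, 5, 7}) = 2
G(11) = mex({0, 1, 2, 3, 4, 5}) = 6
G(12) = mex({0, 1, 2, 3, 5, 6, 7}) = 4
G(13) = mex({0, 2, 3, 4, 6, 7}) = 1
G(14) = mex({0, 1, 4, 5, 6, 7}) = 2
G(15) = mex({0, 1, 2, 3, 4, 5, 6}) = 7
G(16) = mex({0, 2, 3, 5, 6, 7}) = 1
G(17) = mex({0, 1, 2, 3, 5, 6, 7}) = 4
G(18) = mex({0, 1, 2, 4, 5, 6}) = 3
G(19) = mex({0, 1, 3, 4, 5, 7}) = 2
G(20) = mex({0, 2, 3, 4, 5, 6, 7}) = 1
G(21) = mex({0, 1, 2, 3, 5, 6, 7}) = 4
G(22) = mex({0, 1, 2, 3, 4, 5, 7}) = 6
G(23) = mex({0, 1, 2, 3, 4, 5, 6}) = 7
G(24) = mex({0, 1, 2, 3, 5, 6, 7}) = 4
Therefore G(24) = 4.

4


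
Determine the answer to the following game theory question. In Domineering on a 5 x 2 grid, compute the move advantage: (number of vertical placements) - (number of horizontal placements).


Board is 5 x 2 (rows x cols).
Left (vertical) placements: (rows-1) * cols = 4 * 2 = 8
Right (horizontal) placements: rows * (cols-1) = 5 * 1 = 5
Advantage = Left - Right = 8 - 5 = 3

3


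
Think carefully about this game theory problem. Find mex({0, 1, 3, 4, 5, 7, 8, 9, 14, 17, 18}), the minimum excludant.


Set = {0, 1, 3, 4, 5, 7, 8, 9, 14, 17, 18}
0 is in the set.
1 is in the set.
2 is NOT in the set. This is the mex.
mex = 2

2


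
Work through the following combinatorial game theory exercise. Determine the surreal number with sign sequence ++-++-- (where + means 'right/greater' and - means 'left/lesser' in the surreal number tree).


Sign expansion: ++-++--
Rule: track bounds (lo, hi), initially (-inf, +inf). On '+', the current value becomes lo and we move to the simplest number in (value, hi): value + 1 if hi = +inf, otherwise the midpoint (value + hi)/2. On '-', the current value becomes hi and we move to value - 1 if lo = -inf, otherwise the midpoint (lo + value)/2.
Start at 0.
Step 1: sign = +, move right. Bounds: (0, +inf). Value = 1
Step 2: sign = +, move right. Bounds: (1, +inf). Value = 2
Step 3: sign = -, move left. Bounds: (1, 2). Value = 3/2
Step 4: sign = +, move right. Bounds: (3/2, 2). Value = 7/4
Step 5: sign = +, move right. Bounds: (7/4, 2). Value = 15/8
Step 6: sign = -, move left. Bounds: (7/4, 15/8). Value = 29/16
Step 7: sign = -, move left. Bounds: (7/4, 29/16). Value = 57/32
The surreal number with sign expansion ++-++-- is 57/32.

57/32


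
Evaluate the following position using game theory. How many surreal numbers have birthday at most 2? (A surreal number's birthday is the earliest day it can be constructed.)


Day 0: {|} = 0 is born. Count = 1.
Day n: the number of surreal numbers born by day n is 2^(n+1) - 1.
By day 0: 2^1 - 1 = 1
By day 1: 2^2 - 1 = 3
By day 2: 2^3 - 1 = 7
By day 2: 7 surreal numbers.

7


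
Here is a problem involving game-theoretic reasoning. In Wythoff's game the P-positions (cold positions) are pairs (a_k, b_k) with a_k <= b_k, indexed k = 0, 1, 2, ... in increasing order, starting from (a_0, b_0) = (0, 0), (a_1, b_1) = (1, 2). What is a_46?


By Wythoff's theorem, a_k = floor(k * phi) and b_k = floor(k * phi^2) = a_k + k, where phi = (1 + sqrt(5))/2 is the golden ratio.
phi = (1 + sqrt(5))/2 = 1.618034
k = 46
k * phi = 46 * 1.618034 = 74.429563
a_46 = floor(k * phi) = 74

74


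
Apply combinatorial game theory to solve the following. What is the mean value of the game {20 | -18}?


Game = {20 | -18}, a switch {a | b} with numbers a > b.
Its thermograph has left wall a - t and right wall b + t, which meet at t = (a - b)/2, where both equal (a + b)/2. So the mast (mean value) is at (a + b)/2.
Mean = (20 + (-18))/2 = 2/2 = 1

1


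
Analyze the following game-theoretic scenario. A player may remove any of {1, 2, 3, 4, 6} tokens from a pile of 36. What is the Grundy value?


The subtraction set is S = {1, 2, 3, 4, 6}.
G(k) = mex{ G(k - s) : s in S, s <= k }. We compute iteratively: G(0) = 0.
G(1) = mex({0}) = 1
G(2) = mex({0, 1}) = 2
G(3) = mex({0, 1, 2}) = 3
G(4) = mex({0, 1, 2, 3}) = 4
G(5) = mex({1, 2, 3, 4}) = 0
G(6) = mex({0, 2, 3, 4}) = 1
G(7) = mex({0, 1, 3, 4}) = 2
G(8) = mex({0, 1, 2, 4}) = 3
G(9) = mex({0, 1, 2, 3}) = 4
G(10) = mex({1, 2, 3, 4}) = 0
Observe that G(5)..G(10) = 0, 1, 2, 3, 4, 0 repeats G(0)..G(5) = 0, 1, 2, 3, 4, 0.
For k >= max(S) = 6, G(k) is determined by the previous 6 values G(k-6)..G(k-1); a window of 6 consecutive values has recurred shifted by 5, so by induction G(k + 5) = G(k) for all k >= 0: the sequence is periodic from the start with period 5.
One period: G(0..4) = 0, 1, 2, 3, 4.
36 mod 5 = 1, so G(36) = G(1) = 1.

1


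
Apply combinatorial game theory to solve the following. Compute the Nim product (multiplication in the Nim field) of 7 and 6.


Nim multiplication is bilinear over XOR: (u XOR v) * w = (u*w) XOR (v*w).
So we split each operand into its bit components and XOR the pairwise Nim products.
7 = 1 + 2 + 4 (as XOR of powers of 2).
6 = 2 + 4 (as XOR of powers of 2).
Using the standard Nim-product table on single bits:
  2*2 = 3,   2*4 = 8,   2*8 = 12,
  4*4 = 6,   4*8 = 11,  8*8 = 13,
and  1*x = x (identity), k*l = l*k (commutative).
Pairwise Nim products:
  1 * 2 = 2
  1 * 4 = 4
  2 * 2 = 3
  2 * 4 = 8
  4 * 2 = 8
  4 * 4 = 6
XOR them: 2 XOR 4 XOR 3 XOR 8 XOR 8 XOR 6 = 3.
Result: 7 * 6 = 3 (in Nim).

3


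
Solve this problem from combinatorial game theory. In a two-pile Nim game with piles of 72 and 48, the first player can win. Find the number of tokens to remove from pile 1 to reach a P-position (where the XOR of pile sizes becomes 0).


Piles: 72 and 48
Current XOR: 72 XOR 48 = 120 (non-zero, so this is an N-position).
To make the XOR zero, we need to find a move that balances the piles.
For pile 1 (size 72): target = 72 XOR 120 = 48
We reduce pile 1 from 72 to 48.
Tokens removed: 72 - 48 = 24
Verification: 48 XOR 48 = 0

24


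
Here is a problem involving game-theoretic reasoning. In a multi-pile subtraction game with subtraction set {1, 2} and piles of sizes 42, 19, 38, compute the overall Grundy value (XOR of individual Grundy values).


Subtraction set: {1, 2}
For this subtraction set, G(n) = n mod 3 (period = max + 1 = 3).
Pile 1 (size 42): G(42) = 42 mod 3 = 0
Pile 2 (size 19): G(19) = 19 mod 3 = 1
Pile 3 (size 38): G(38) = 38 mod 3 = 2
Total Grundy value = XOR of all: 0 XOR 1 XOR 2 = 3

3


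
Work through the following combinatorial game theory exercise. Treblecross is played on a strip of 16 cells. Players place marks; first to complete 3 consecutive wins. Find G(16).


Treblecross: place X on empty cells; 3-in-a-row wins.
Playing within two cells of an existing X lets the opponent win at once, so sensible play treats the cells i-2..i+2 around each X as dead. The player left with no safe cell loses, so this is a normal-play take-away game on strips of safe cells.
Placing X at cell i (0-indexed) of a strip of k safe cells leaves independent strips of sizes max(0, i-2) and max(0, k-i-3). Hence G(k) = mex{ G(max(0,i-2)) XOR G(max(0,k-i-3)) : 0 <= i < k }, with G(0) = 0.
G(1): splits (0,0):0^0=0 -> mex({0}) = 1
G(2): splits (0,0):0^0=0 -> mex({0}) = 1
G(3): splits (0,0):0^0=0 -> mex({0}) = 1
G(4): splits (0,1):0^1=1 (0,0):0^0=0 -> mex({0, 1}) = 2
G(5): splits (0,2):0^1=1 (0,1):0^1=1 (0,0):0^0=0 -> mex({0, 1}) = 2
G(6) = mex({1}) = 0
G(7) = mex({0, 1, 2}) = 3
G(8) = mex({0, 1, 2}) = 3
G(9) = mex({0, 2}) = 1
G(10) = mex({0, 2, 3}) = 1
G(11) = mex({0, 3}) = 1
G(12) = mex({1, 3}) = 0
G(13) = mex({0, 1, 2, 3}) = 4
G(14) = mex({0, 1, 2}) = 3
G(15) = mex({0, 1, 2}) = 3
G(16) = mex({0, 1, 2, 4}) = 3
Therefore G(16) = 3.

3


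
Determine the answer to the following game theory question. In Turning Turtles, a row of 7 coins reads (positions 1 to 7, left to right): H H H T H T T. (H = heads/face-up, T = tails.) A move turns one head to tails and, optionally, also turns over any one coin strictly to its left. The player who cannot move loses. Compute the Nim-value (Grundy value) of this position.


Coins: H H H T H T T
Key fact: a single head at position k behaves exactly like a Nim heap of size k (turning it to T and optionally flipping a coin at j < k corresponds to moving the heap from k to j, or to 0), and heads combine as a disjunctive sum (two heads at the same place would cancel, matching j XOR j = 0). So the Nim-value is the XOR of the 1-indexed positions of the heads.
Face-up positions (1-indexed): [1, 2, 3, 5]
XOR 0 with 1: 0 XOR 1 = 1
XOR 1 with 2: 1 XOR 2 = 3
XOR 3 with 3: 3 XOR 3 = 0
XOR 0 with 5: 0 XOR 5 = 5
Nim-value = 5

5


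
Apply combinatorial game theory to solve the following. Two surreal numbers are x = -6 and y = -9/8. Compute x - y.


x = -6, y = -9/8
Converting to common denominator: 8
x = -48/8, y = -9/8
x - y = -6 - -9/8 = -39/8

-39/8


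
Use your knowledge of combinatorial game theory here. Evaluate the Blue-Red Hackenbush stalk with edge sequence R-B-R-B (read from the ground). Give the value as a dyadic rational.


Edges (from ground): R-B-R-B
By Berlekamp's sign-expansion rule, a Blue-Red Hackenbush stalk has the value of the surreal number whose sign sequence is the edge sequence with B -> + and R -> -.
Sign sequence: -+-+
Trace the sign expansion in the surreal number tree, starting from 0:
Edge 1: R (sign -) -> bounds (-inf, 0), value = -1
Edge 2: B (sign +) -> bounds (-1, 0), value = -1/2
Edge 3: R (sign -) -> bounds (-1, -1/2), value = -3/4
Edge 4: B (sign +) -> bounds (-3/4, -1/2), value = -5/8
Game value = -5/8

-5/8


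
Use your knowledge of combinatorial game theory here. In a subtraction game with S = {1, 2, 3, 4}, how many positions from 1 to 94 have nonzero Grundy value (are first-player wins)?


Subtraction set S = {1, 2, 3, 4}, so G(n) = n mod 5.
G(n) = 0 when n is a multiple of 5.
Multiples of 5 in [1, 94]: 18
N-positions (nonzero Grundy) = 94 - 18 = 76

76


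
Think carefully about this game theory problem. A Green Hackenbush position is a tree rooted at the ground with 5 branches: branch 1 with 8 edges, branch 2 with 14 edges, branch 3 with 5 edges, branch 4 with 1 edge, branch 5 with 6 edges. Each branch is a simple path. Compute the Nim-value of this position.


The tree has 5 branches from the ground vertex.
In Green Hackenbush, the Nim-value of a simple path of length k is k.
Branch 1: length 8, Nim-value = 8
Branch 2: length 14, Nim-value = 14
Branch 3: length 5, Nim-value = 5
Branch 4: length 1, Nim-value = 1
Branch 5: length 6, Nim-value = 6
Total Nim-value = XOR of all branch values:
0 XOR 8 = 8
8 XOR 14 = 6
6 XOR 5 = 3
3 XOR 1 = 2
2 XOR 6 = 4
Nim-value of the tree = 4

4


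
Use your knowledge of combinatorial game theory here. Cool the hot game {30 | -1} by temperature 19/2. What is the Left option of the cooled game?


Original game: {30 | -1} (a switch {a | b} with a > b).
Cooling by t (for t below the temperature (a - b)/2 = 31/2) taxes each move by t: {a | b} cooled by t is {a - t | b + t}.
Cooling amount: t = 19/2
Cooled Left option: 30 - 19/2 = 41/2
Cooled Right option: -1 + 19/2 = 17/2
Cooled game: {41/2 | 17/2}
Left option = 41/2

41/2


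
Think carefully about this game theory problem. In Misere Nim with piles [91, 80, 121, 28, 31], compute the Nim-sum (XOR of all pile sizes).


We need the XOR (exclusive or) of all pile sizes.
After XOR-ing pile 1 (size 91): 0 XOR 91 = 91
After XOR-ing pile 2 (size 80): 91 XOR 80 = 11
After XOR-ing pile 3 (size 121): 11 XOR 121 = 114
After XOR-ing pile 4 (size 28): 114 XOR 28 = 110
After XOR-ing pile 5 (size 31): 110 XOR 31 = 113
The Nim-value of this position is 113.

113


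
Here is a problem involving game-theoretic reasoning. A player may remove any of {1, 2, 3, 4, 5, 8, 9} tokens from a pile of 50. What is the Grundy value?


The subtraction set is S = {1, 2, 3, 4, 5, 8, 9}.
G(k) = mex{ G(k - s) : s in S, s <= k }. We compute iteratively: G(0) = 0.
G(1) = mex({0}) = 1
G(2) = mex({0, 1}) = 2
G(3) = mex({0, 1, 2}) = 3
G(4) = mex({0, 1, 2, 3}) = 4
G(5) = mex({0, 1, 2, 3, 4}) = 5
G(6) = mex({1, 2, 3, 4, 5}) = 0
G(7) = mex({0, 2, 3, 4, 5}) = 1
G(8) = mex({0, 1, 3, 4, 5}) = 2
G(9) = mex({0, 1, 2, 4, 5}) = 3
G(10) = mex({0, 1, 2, 3, 5}) = 4
G(11) = mex({0, 1, 2, 3, 4}) = 5
G(12) = mex({1, 2, 3, 4, 5}) = 0
G(13) = mex({0, 2, 3, 4, 5}) = 1
G(14) = mex({0, 1, 3, 4, 5}) = 2
Observe that G(6)..G(14) = 0, 1, 2, 3, 4, 5, 0, 1, 2 repeats G(0)..G(8) = 0, 1, 2, 3, 4, 5, 0, 1, 2.
For k >= max(S) = 9, G(k) is determined by the previous 9 values G(k-9)..G(k-1); a window of 9 consecutive values has recurred shifted by 6, so by induction G(k + 6) = G(k) for all k >= 0: the sequence is periodic from the start with period 6.
One period: G(0..5) = 0, 1, 2, 3, 4, 5.
50 mod 6 = 2, so G(50) = G(2) = 2.

2


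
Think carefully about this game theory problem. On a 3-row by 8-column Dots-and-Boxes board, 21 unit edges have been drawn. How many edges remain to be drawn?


Grid: 3 x 8 boxes, i.e. 4 rows and 9 columns of dots.
Horizontal edges: (rows + 1) * cols = 4 * 8 = 32
Vertical edges: rows * (cols + 1) = 3 * 9 = 27
Total edges: 32 + 27 = 59
Edges drawn: 21
Remaining: 59 - 21 = 38

38


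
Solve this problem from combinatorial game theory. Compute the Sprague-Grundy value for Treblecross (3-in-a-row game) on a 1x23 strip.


Treblecross: place X on empty cells; 3-in-a-row wins.
Playing within two cells of an existing X lets the opponent win at once, so sensible play treats the cells i-2..i+2 around each X as dead. The player left with no safe cell loses, so this is a normal-play take-away game on strips of safe cells.
Placing X at cell i (0-indexed) of a strip of k safe cells leaves independent strips of sizes max(0, i-2) and max(0, k-i-3). Hence G(k) = mex{ G(max(0,i-2)) XOR G(max(0,k-i-3)) : 0 <= i < k }, with G(0) = 0.
G(1): splits (0,0):0^0=0 -> mex({0}) = 1
G(2): splits (0,0):0^0=0 -> mex({0}) = 1
G(3): splits (0,0):0^0=0 -> mex({0}) = 1
G(4): splits (0,1):0^1=1 (0,0):0^0=0 -> mex({0, 1}) = 2
G(5): splits (0,2):0^1=1 (0,1):0^1=1 (0,0):0^0=0 -> mex({0, 1}) = 2
G(6) = mex({1}) = 0
G(7) = mex({0, 1, 2}) = 3
G(8) = mex({0, 1, 2}) = 3
G(9) = mex({0, 2}) = 1
G(10) = mex({0, 2, 3}) = 1
G(11) = mex({0, 3}) = 1
G(12) = mex({1, 3}) = 0
G(13) = mex({0, 1, 2, 3}) = 4
G(14) = mex({0, 1, 2}) = 3
G(15) = mex({0, 1, 2}) = 3
G(16) = mex({0, 1, 2, 4}) = 3
G(17) = mex({0, 1, 3, 4}) = 2
G(18) = mex({0, 1, 3, 4}) = 2
G(19) = mex({0, 1, 3, 5}) = 2
G(20) = mex({0, 1, 2, 3, 5}) = 4
G(21) = mex({0, 1, 2, 3, 5}) = 4
G(22) = mex({1, 2, 6}) = 0
G(23) = mex({0, 1, 2, 3, 4, 6}) = 5
Therefore G(23) = 5.

5


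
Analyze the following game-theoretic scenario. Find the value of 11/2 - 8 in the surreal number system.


x = 11/2, y = 8
Converting to common denominator: 2
x = 11/2, y = 16/2
x - y = 11/2 - 8 = -5/2

-5/2


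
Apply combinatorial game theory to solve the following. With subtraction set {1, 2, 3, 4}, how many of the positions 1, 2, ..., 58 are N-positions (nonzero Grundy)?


Subtraction set S = {1, 2, 3, 4}, so G(n) = n mod 5.
G(n) = 0 when n is a multiple of 5.
Multiples of 5 in [1, 58]: 11
N-positions (nonzero Grundy) = 58 - 11 = 47

47


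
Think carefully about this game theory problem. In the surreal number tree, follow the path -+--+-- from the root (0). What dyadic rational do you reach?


Sign expansion: -+--+--
Rule: track bounds (lo, hi), initially (-inf, +inf). On '+', the current value becomes lo and we move to the simplest number in (value, hi): value + 1 if hi = +inf, otherwise the midpoint (value + hi)/2. On '-', the current value becomes hi and we move to value - 1 if lo = -inf, otherwise the midpoint (lo + value)/2.
Start at 0.
Step 1: sign = -, move left. Bounds: (-inf, 0). Value = -1
Step 2: sign = +, move right. Bounds: (-1, 0). Value = -1/2
Step 3: sign = -, move left. Bounds: (-1, -1/2). Value = -3/4
Step 4: sign = -, move left. Bounds: (-1, -3/4). Value = -7/8
Step 5: sign = +, move right. Bounds: (-7/8, -3/4). Value = -13/16
Step 6: sign = -, move left. Bounds: (-7/8, -13/16). Value = -27/32
Step 7: sign = -, move left. Bounds: (-7/8, -27/32). Value = -55/64
The surreal number with sign expansion -+--+-- is -55/64.

-55/64


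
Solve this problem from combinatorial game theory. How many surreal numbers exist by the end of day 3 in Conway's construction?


Day 0: {|} = 0 is born. Count = 1.
Day n: the number of surreal numbers born by day n is 2^(n+1) - 1.
By day 0: 2^1 - 1 = 1
By day 1: 2^2 - 1 = 3
By day 2: 2^3 - 1 = 7
By day 3: 2^4 - 1 = 15
By day 3: 15 surreal numbers.

15


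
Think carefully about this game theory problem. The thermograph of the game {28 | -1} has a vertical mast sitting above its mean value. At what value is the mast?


Game = {28 | -1}, a switch {a | b} with numbers a > b.
Its thermograph has left wall a - t and right wall b + t, which meet at t = (a - b)/2, where both equal (a + b)/2. So the mast (mean value) is at (a + b)/2.
Mean = (28 + (-1))/2 = 27/2 = 27/2

27/2


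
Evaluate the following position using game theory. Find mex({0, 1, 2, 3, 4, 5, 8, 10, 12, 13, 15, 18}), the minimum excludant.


Set = {0, 1, 2, 3, 4, 5, 8, 10, 12, 13, 15, 18}
0 is in the set.
1 is in the set.
2 is in the set.
3 is in the set.
4 is in the set.
5 is in the set.
6 is NOT in the set. This is the mex.
mex = 6

6


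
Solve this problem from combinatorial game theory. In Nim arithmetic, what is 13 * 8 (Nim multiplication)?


Nim multiplication is bilinear over XOR: (u XOR v) * w = (u*w) XOR (v*w).
So we split each operand into its bit components and XOR the pairwise Nim products.
13 = 1 + 4 + 8 (as XOR of powers of 2).
8 = 8 (as XOR of powers of 2).
Using the standard Nim-product table on single bits:
  2*2 = 3,   2*4 = 8,   2*8 = 12,
  4*4 = 6,   4*8 = 11,  8*8 = 13,
and  1*x = x (identity), k*l = l*k (commutative).
Pairwise Nim products:
  1 * 8 = 8
  4 * 8 = 11
  8 * 8 = 13
XOR them: 8 XOR 11 XOR 13 = 14.
Result: 13 * 8 = 14 (in Nim).

14


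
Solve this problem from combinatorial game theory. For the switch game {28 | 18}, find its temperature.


The game is {28 | 18}, a switch {a | b} with numbers a > b.
Cooling {a | b} by t gives {a - t | b + t}, which stops being hot when a - t = b + t, i.e. at t = (a - b)/2. So the temperature of a switch is (a - b)/2.
Temperature = (Left option - Right option) / 2
= (28 - (18)) / 2
= 10 / 2
= 5

5


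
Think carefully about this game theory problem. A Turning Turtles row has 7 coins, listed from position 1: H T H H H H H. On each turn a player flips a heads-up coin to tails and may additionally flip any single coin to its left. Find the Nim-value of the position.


Coins: H T H H H H H
Key fact: a single head at position k behaves exactly like a Nim heap of size k (turning it to T and optionally flipping a coin at j < k corresponds to moving the heap from k to j, or to 0), and heads combine as a disjunctive sum (two heads at the same place would cancel, matching j XOR j = 0). So the Nim-value is the XOR of the 1-indexed positions of the heads.
Face-up positions (1-indexed): [1, 3, 4, 5, 6, 7]
XOR 0 with 1: 0 XOR 1 = 1
XOR 1 with 3: 1 XOR 3 = 2
XOR 2 with 4: 2 XOR 4 = 6
XOR 6 with 5: 6 XOR 5 = 3
XOR 3 with 6: 3 XOR 6 = 5
XOR 5 with 7: 5 XOR 7 = 2
Nim-value = 2

2


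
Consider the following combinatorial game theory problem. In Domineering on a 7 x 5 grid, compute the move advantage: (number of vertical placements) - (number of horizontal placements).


Board is 7 x 5 (rows x cols).
Left (vertical) placements: (rows-1) * cols = 6 * 5 = 30
Right (horizontal) placements: rows * (cols-1) = 7 * 4 = 28
Advantage = Left - Right = 30 - 28 = 2

2


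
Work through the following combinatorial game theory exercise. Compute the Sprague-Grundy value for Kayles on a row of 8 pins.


Kayles: a move removes 1 or 2 adjacent pins from a contiguous row.
Removing pins from a row of k leaves two independent rows (a, b) with a + b = k - 1 (one pin) or a + b = k - 2 (two pins); an end removal gives a = 0.
By Sprague-Grundy, G(k) = mex{ G(a) XOR G(b) } over all these splits. G(0) = 0.
G(1): splits (0,0):0^0=0 -> mex({0}) = 1
G(2): splits (0,1):0^1=1 (0,0):0^0=0 -> mex({0, 1}) = 2
G(3): splits (0,2):0^2=2 (1,1):1^1=0 (0,1):0^1=1 -> mex({0, 1, 2}) = 3
G(4): splits (0,3):0^3=3 (1,2):1^2=3 (0,2):0^2=2 (1,1):1^1=0 -> mex({0, 2, 3}) = 1
G(5): splits (0,4):0^1=1 (1,3):1^3=2 (2,2):2^2=0 (0,3):0^3=3 (1,2):1^2=3 -> mex({0, 1, 2, 3}) = 4
G(6) = mex({0, 1, 2, 4}) = 3
G(7) = mex({0, 1, 3, 4, 5}) = 2
G(8) = mex({0, 2, 3, 5, 6}) = 1
Therefore G(8) = 1.

1


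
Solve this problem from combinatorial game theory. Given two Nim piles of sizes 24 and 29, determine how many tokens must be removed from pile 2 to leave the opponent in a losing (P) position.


Piles: 24 and 29
Current XOR: 24 XOR 29 = 5 (non-zero, so this is an N-position).
To make the XOR zero, we need to find a move that balances the piles.
For pile 2 (size 29): target = 29 XOR 5 = 24
We reduce pile 2 from 29 to 24.
Tokens removed: 29 - 24 = 5
Verification: 24 XOR 24 = 0

5
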